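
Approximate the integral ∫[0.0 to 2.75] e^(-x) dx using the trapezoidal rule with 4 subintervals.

f(x) = e^(-x)
a = 0.0, b = 2.75, n = 4
h = (b - a)/n = 0.687500

Trapezoidal rule: (h/2)[f(x₀) + 2f(x₁) + 2f(x₂) + ... + f(xₙ)]

x_0 = 0.0000, f(x_0) = 1.000000, coefficient = 1
x_1 = 0.6875, f(x_1) = 0.502832, coefficient = 2
x_2 = 1.3750, f(x_2) = 0.252840, coefficient = 2
x_3 = 2.0625, f(x_3) = 0.127136, coefficient = 2
x_4 = 2.7500, f(x_4) = 0.063928, coefficient = 1

I ≈ (0.687500/2) × 2.829542 = 0.972655
Exact value: 0.936072
Error: 0.036583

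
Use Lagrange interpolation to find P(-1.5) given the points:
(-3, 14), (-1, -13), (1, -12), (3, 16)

Lagrange interpolation formula:
P(x) = Σ yᵢ × Lᵢ(x)
where Lᵢ(x) = Π_{j≠i} (x - xⱼ)/(xᵢ - xⱼ)

L_0(-1.5) = (-1.5 - (-1))/(-3 - (-1)) × (-1.5 - 1)/(-3 - 1) × (-1.5 - 3)/(-3 - 3) = 0.117188
L_1(-1.5) = (-1.5 - (-3))/(-1 - (-3)) × (-1.5 - 1)/(-1 - 1) × (-1.5 - 3)/(-1 - 3) = 1.054688
L_2(-1.5) = (-1.5 - (-3))/(1 - (-3)) × (-1.5 - (-1))/(1 - (-1)) × (-1.5 - 3)/(1 - 3) = -0.210938
L_3(-1.5) = (-1.5 - (-3))/(3 - (-3)) × (-1.5 - (-1))/(3 - (-1)) × (-1.5 - 1)/(3 - 1) = 0.039062

P(-1.5) = 14×L_0(-1.5) + (-13)×L_1(-1.5) + (-12)×L_2(-1.5) + 16×L_3(-1.5)
P(-1.5) = -8.914062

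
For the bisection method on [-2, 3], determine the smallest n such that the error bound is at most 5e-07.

We need (b-a)/2^n ≤ 5e-07
(3 - (-2))/2^n ≤ 5e-07
5/2^n ≤ 5e-07
2^n ≥ 10000000
n ≥ log₂(10000000) = 23.25
n ≥ 24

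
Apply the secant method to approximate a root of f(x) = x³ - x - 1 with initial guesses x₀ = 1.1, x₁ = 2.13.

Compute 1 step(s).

f(x) = x³ - x - 1
x₀ = 1.1, x₁ = 2.13

Secant formula: x_{n+1} = x_n - f(x_n)(x_n - x_{n-1})/(f(x_n) - f(x_{n-1}))

Iteration 1:
  f(1.100000) = -0.769000
  f(2.130000) = 6.533597
  x_2 = 2.130000 - 6.533597×(2.130000 - 1.100000)/(6.533597 - (-0.769000))
       = 1.208464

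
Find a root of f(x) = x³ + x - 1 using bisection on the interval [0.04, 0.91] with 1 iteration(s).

f(x) = x³ + x - 1
Initial interval: [0.04, 0.91]

Iteration 1:
  c_1 = (0.040000 + 0.910000)/2 = 0.475000
  f(c_1) = f(0.475000) = -0.417828
  f(a) × f(c) ≥ 0, new interval: [0.475000, 0.910000]

After 1 iteration(s), the approximation is c_1 = 0.475000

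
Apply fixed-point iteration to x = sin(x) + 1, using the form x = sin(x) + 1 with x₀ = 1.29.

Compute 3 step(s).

Equation: x = sin(x) + 1
Fixed-point form: x = sin(x) + 1
x₀ = 1.29

x_1 = g(1.290000) = 1.960835
x_2 = g(1.960835) = 1.924894
x_3 = g(1.924894) = 1.937960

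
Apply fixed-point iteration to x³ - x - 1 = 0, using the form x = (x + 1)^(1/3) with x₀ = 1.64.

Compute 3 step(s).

Equation: x³ - x - 1 = 0
Fixed-point form: x = (x + 1)^(1/3)
x₀ = 1.64

x_1 = g(1.640000) = 1.382085
x_2 = g(1.382085) = 1.335526
x_3 = g(1.335526) = 1.326768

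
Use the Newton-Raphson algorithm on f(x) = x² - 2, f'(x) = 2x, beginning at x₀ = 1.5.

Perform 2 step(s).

f(x) = x² - 2
f'(x) = 2x
x₀ = 1.5

Newton-Raphson formula: x_{n+1} = x_n - f(x_n)/f'(x_n)

Iteration 1:
  f(1.500000) = 0.250000
  f'(1.500000) = 3.000000
  x_1 = 1.500000 - 0.250000/3.000000 = 1.416667
Iteration 2:
  f(1.416667) = 0.006944
  f'(1.416667) = 2.833333
  x_2 = 1.416667 - 0.006944/2.833333 = 1.414216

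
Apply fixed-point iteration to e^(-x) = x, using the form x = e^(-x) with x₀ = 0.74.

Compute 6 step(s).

Equation: e^(-x) = x
Fixed-point form: x = e^(-x)
x₀ = 0.74

x_1 = g(0.740000) = 0.477114
x_2 = g(0.477114) = 0.620572
x_3 = g(0.620572) = 0.537637
x_4 = g(0.537637) = 0.584127
x_5 = g(0.584127) = 0.557592
x_6 = g(0.557592) = 0.572586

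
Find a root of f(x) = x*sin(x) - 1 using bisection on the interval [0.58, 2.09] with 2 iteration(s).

f(x) = x*sin(x) - 1
Initial interval: [0.58, 2.09]

Iteration 1:
  c_1 = (0.580000 + 2.090000)/2 = 1.335000
  f(c_1) = f(1.335000) = 0.298059
  f(a) × f(c) < 0, new interval: [0.580000, 1.335000]
Iteration 2:
  c_2 = (0.580000 + 1.335000)/2 = 0.957500
  f(c_2) = f(0.957500) = -0.216999
  f(a) × f(c) ≥ 0, new interval: [0.957500, 1.335000]

After 2 iteration(s), the approximation is c_2 = 0.957500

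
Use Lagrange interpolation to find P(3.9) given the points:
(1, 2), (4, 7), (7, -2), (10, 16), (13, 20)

Lagrange interpolation formula:
P(x) = Σ yᵢ × Lᵢ(x)
where Lᵢ(x) = Π_{j≠i} (x - xⱼ)/(xᵢ - xⱼ)

L_0(3.9) = (3.9 - 4)/(1 - 4) × (3.9 - 7)/(1 - 7) × (3.9 - 10)/(1 - 10) × (3.9 - 13)/(1 - 13) = 0.008852
L_1(3.9) = (3.9 - 1)/(4 - 1) × (3.9 - 7)/(4 - 7) × (3.9 - 10)/(4 - 10) × (3.9 - 13)/(4 - 13) = 1.026821
L_2(3.9) = (3.9 - 1)/(7 - 1) × (3.9 - 4)/(7 - 4) × (3.9 - 10)/(7 - 10) × (3.9 - 13)/(7 - 13) = -0.049685
L_3(3.9) = (3.9 - 1)/(10 - 1) × (3.9 - 4)/(10 - 4) × (3.9 - 7)/(10 - 7) × (3.9 - 13)/(10 - 13) = 0.016833
L_4(3.9) = (3.9 - 1)/(13 - 1) × (3.9 - 4)/(13 - 4) × (3.9 - 7)/(13 - 7) × (3.9 - 10)/(13 - 10) = -0.002821

P(3.9) = 2×L_0(3.9) + 7×L_1(3.9) + (-2)×L_2(3.9) + 16×L_3(3.9) + 20×L_4(3.9)
P(3.9) = 7.517730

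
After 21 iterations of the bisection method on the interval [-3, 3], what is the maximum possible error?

Bisection error bound: |error| ≤ (b-a)/2^n
|error| ≤ (3 - (-3))/2^21 = 6/2^21
|error| ≤ 0.0000028610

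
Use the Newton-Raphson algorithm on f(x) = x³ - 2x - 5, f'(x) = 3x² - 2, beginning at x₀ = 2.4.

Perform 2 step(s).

f(x) = x³ - 2x - 5
f'(x) = 3x² - 2
x₀ = 2.4

Newton-Raphson formula: x_{n+1} = x_n - f(x_n)/f'(x_n)

Iteration 1:
  f(2.400000) = 4.024000
  f'(2.400000) = 15.280000
  x_1 = 2.400000 - 4.024000/15.280000 = 2.136649
Iteration 2:
  f(2.136649) = 0.481082
  f'(2.136649) = 11.695810
  x_2 = 2.136649 - 0.481082/11.695810 = 2.095516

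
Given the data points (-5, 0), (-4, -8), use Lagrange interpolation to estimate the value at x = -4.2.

Lagrange interpolation formula:
P(x) = Σ yᵢ × Lᵢ(x)
where Lᵢ(x) = Π_{j≠i} (x - xⱼ)/(xᵢ - xⱼ)

L_0(-4.2) = (-4.2 - (-4))/(-5 - (-4)) = 0.200000
L_1(-4.2) = (-4.2 - (-5))/(-4 - (-5)) = 0.800000

P(-4.2) = 0×L_0(-4.2) + (-8)×L_1(-4.2)
P(-4.2) = -6.400000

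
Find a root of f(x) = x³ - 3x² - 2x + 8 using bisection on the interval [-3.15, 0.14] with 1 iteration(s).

f(x) = x³ - 3x² - 2x + 8
Initial interval: [-3.15, 0.14]

Iteration 1:
  c_1 = (-3.150000 + 0.140000)/2 = -1.505000
  f(c_1) = f(-1.505000) = 0.806062
  f(a) × f(c) < 0, new interval: [-3.150000, -1.505000]

After 1 iteration(s), the approximation is c_1 = -1.505000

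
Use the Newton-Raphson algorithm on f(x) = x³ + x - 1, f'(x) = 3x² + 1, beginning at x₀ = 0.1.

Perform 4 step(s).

f(x) = x³ + x - 1
f'(x) = 3x² + 1
x₀ = 0.1

Newton-Raphson formula: x_{n+1} = x_n - f(x_n)/f'(x_n)

Iteration 1:
  f(0.100000) = -0.899000
  f'(0.100000) = 1.030000
  x_1 = 0.100000 - (-0.899000)/1.030000 = 0.972816
Iteration 2:
  f(0.972816) = 0.893459
  f'(0.972816) = 3.839110
  x_2 = 0.972816 - 0.893459/3.839110 = 0.740090
Iteration 3:
  f(0.740090) = 0.145462
  f'(0.740090) = 2.643200
  x_3 = 0.740090 - 0.145462/2.643200 = 0.685058
Iteration 4:
  f(0.685058) = 0.006558
  f'(0.685058) = 2.407911
  x_4 = 0.685058 - 0.006558/2.407911 = 0.682334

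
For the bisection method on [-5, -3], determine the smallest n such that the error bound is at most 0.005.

We need (b-a)/2^n ≤ 0.005
(-3 - (-5))/2^n ≤ 0.005
2/2^n ≤ 0.005
2^n ≥ 400
n ≥ log₂(400) = 8.64
n ≥ 9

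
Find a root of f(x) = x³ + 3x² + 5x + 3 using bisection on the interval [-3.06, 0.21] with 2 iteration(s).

f(x) = x³ + 3x² + 5x + 3
Initial interval: [-3.06, 0.21]

Iteration 1:
  c_1 = (-3.060000 + 0.210000)/2 = -1.425000
  f(c_1) = f(-1.425000) = -0.926766
  f(a) × f(c) ≥ 0, new interval: [-1.425000, 0.210000]
Iteration 2:
  c_2 = (-1.425000 + 0.210000)/2 = -0.607500
  f(c_2) = f(-0.607500) = 0.845467
  f(a) × f(c) < 0, new interval: [-1.425000, -0.607500]

After 2 iteration(s), the approximation is c_2 = -0.607500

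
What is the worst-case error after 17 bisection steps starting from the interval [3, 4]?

Bisection error bound: |error| ≤ (b-a)/2^n
|error| ≤ (4 - 3)/2^17 = 1/2^17
|error| ≤ 0.0000076294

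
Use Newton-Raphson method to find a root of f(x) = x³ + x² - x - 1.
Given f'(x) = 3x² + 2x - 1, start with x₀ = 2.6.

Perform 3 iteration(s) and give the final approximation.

f(x) = x³ + x² - x - 1
f'(x) = 3x² + 2x - 1
x₀ = 2.6

Newton-Raphson formula: x_{n+1} = x_n - f(x_n)/f'(x_n)

Iteration 1:
  f(2.600000) = 20.736000
  f'(2.600000) = 24.480000
  x_1 = 2.600000 - 20.736000/24.480000 = 1.752941
Iteration 2:
  f(1.752941) = 5.706304
  f'(1.752941) = 11.724291
  x_2 = 1.752941 - 5.706304/11.724291 = 1.266233
Iteration 3:
  f(1.266233) = 1.367325
  f'(1.266233) = 6.342507
  x_3 = 1.266233 - 1.367325/6.342507 = 1.050652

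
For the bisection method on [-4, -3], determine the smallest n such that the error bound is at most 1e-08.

We need (b-a)/2^n ≤ 1e-08
(-3 - (-4))/2^n ≤ 1e-08
1/2^n ≤ 1e-08
2^n ≥ 100000000
n ≥ log₂(100000000) = 26.58
n ≥ 27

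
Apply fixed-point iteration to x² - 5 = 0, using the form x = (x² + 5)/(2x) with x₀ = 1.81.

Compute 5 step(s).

Equation: x² - 5 = 0
Fixed-point form: x = (x² + 5)/(2x)
x₀ = 1.81

x_1 = g(1.810000) = 2.286215
x_2 = g(2.286215) = 2.236618
x_3 = g(2.236618) = 2.236068
x_4 = g(2.236068) = 2.236068
x_5 = g(2.236068) = 2.236068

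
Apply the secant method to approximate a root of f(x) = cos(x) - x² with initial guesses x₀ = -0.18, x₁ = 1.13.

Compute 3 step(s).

f(x) = cos(x) - x²
x₀ = -0.18, x₁ = 1.13

Secant formula: x_{n+1} = x_n - f(x_n)(x_n - x_{n-1})/(f(x_n) - f(x_{n-1}))

Iteration 1:
  f(-0.180000) = 0.951444
  f(1.130000) = -0.850240
  x_2 = 1.130000 - (-0.850240)×(1.130000 - (-0.180000))/(-0.850240 - 0.951444)
       = 0.511792
Iteration 2:
  f(1.130000) = -0.850240
  f(0.511792) = 0.609937
  x_3 = 0.511792 - 0.609937×(0.511792 - 1.130000)/(0.609937 - (-0.850240))
       = 0.770027
Iteration 3:
  f(0.511792) = 0.609937
  f(0.770027) = 0.124951
  x_4 = 0.770027 - 0.124951×(0.770027 - 0.511792)/(0.124951 - 0.609937)
       = 0.836558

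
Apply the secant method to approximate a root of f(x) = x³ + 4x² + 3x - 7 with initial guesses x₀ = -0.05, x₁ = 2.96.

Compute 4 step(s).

f(x) = x³ + 4x² + 3x - 7
x₀ = -0.05, x₁ = 2.96

Secant formula: x_{n+1} = x_n - f(x_n)(x_n - x_{n-1})/(f(x_n) - f(x_{n-1}))

Iteration 1:
  f(-0.050000) = -7.140125
  f(2.960000) = 62.860736
  x_2 = 2.960000 - 62.860736×(2.960000 - (-0.050000))/(62.860736 - (-7.140125))
       = 0.257022
Iteration 2:
  f(2.960000) = 62.860736
  f(0.257022) = -5.947716
  x_3 = 0.257022 - (-5.947716)×(0.257022 - 2.960000)/(-5.947716 - 62.860736)
       = 0.490664
Iteration 3:
  f(0.257022) = -5.947716
  f(0.490664) = -4.446878
  x_4 = 0.490664 - (-4.446878)×(0.490664 - 0.257022)/(-4.446878 - (-5.947716))
       = 1.182929
Iteration 4:
  f(0.490664) = -4.446878
  f(1.182929) = 3.801365
  x_5 = 1.182929 - 3.801365×(1.182929 - 0.490664)/(3.801365 - (-4.446878))
       = 0.863885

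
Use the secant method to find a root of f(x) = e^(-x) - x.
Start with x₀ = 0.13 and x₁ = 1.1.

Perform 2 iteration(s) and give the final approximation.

f(x) = e^(-x) - x
x₀ = 0.13, x₁ = 1.1

Secant formula: x_{n+1} = x_n - f(x_n)(x_n - x_{n-1})/(f(x_n) - f(x_{n-1}))

Iteration 1:
  f(0.130000) = 0.748095
  f(1.100000) = -0.767129
  x_2 = 1.100000 - (-0.767129)×(1.100000 - 0.130000)/(-0.767129 - 0.748095)
       = 0.608908
Iteration 2:
  f(1.100000) = -0.767129
  f(0.608908) = -0.064963
  x_3 = 0.608908 - (-0.064963)×(0.608908 - 1.100000)/(-0.064963 - (-0.767129))
       = 0.563473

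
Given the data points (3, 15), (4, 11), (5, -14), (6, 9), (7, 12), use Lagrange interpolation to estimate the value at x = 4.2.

Lagrange interpolation formula:
P(x) = Σ yᵢ × Lᵢ(x)
where Lᵢ(x) = Π_{j≠i} (x - xⱼ)/(xᵢ - xⱼ)

L_0(4.2) = (4.2 - 4)/(3 - 4) × (4.2 - 5)/(3 - 5) × (4.2 - 6)/(3 - 6) × (4.2 - 7)/(3 - 7) = -0.033600
L_1(4.2) = (4.2 - 3)/(4 - 3) × (4.2 - 5)/(4 - 5) × (4.2 - 6)/(4 - 6) × (4.2 - 7)/(4 - 7) = 0.806400
L_2(4.2) = (4.2 - 3)/(5 - 3) × (4.2 - 4)/(5 - 4) × (4.2 - 6)/(5 - 6) × (4.2 - 7)/(5 - 7) = 0.302400
L_3(4.2) = (4.2 - 3)/(6 - 3) × (4.2 - 4)/(6 - 4) × (4.2 - 5)/(6 - 5) × (4.2 - 7)/(6 - 7) = -0.089600
L_4(4.2) = (4.2 - 3)/(7 - 3) × (4.2 - 4)/(7 - 4) × (4.2 - 5)/(7 - 5) × (4.2 - 6)/(7 - 6) = 0.014400

P(4.2) = 15×L_0(4.2) + 11×L_1(4.2) + (-14)×L_2(4.2) + 9×L_3(4.2) + 12×L_4(4.2)
P(4.2) = 3.499200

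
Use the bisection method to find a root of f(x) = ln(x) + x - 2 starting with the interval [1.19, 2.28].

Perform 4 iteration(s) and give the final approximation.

f(x) = ln(x) + x - 2
Initial interval: [1.19, 2.28]

Iteration 1:
  c_1 = (1.190000 + 2.280000)/2 = 1.735000
  f(c_1) = f(1.735000) = 0.286007
  f(a) × f(c) < 0, new interval: [1.190000, 1.735000]
Iteration 2:
  c_2 = (1.190000 + 1.735000)/2 = 1.462500
  f(c_2) = f(1.462500) = -0.157353
  f(a) × f(c) ≥ 0, new interval: [1.462500, 1.735000]
Iteration 3:
  c_3 = (1.462500 + 1.735000)/2 = 1.598750
  f(c_3) = f(1.598750) = 0.067972
  f(a) × f(c) < 0, new interval: [1.462500, 1.598750]
Iteration 4:
  c_4 = (1.462500 + 1.598750)/2 = 1.530625
  f(c_4) = f(1.530625) = -0.043699
  f(a) × f(c) ≥ 0, new interval: [1.530625, 1.598750]

After 4 iteration(s), the approximation is c_4 = 1.530625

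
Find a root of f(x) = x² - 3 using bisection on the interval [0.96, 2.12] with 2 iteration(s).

f(x) = x² - 3
Initial interval: [0.96, 2.12]

Iteration 1:
  c_1 = (0.960000 + 2.120000)/2 = 1.540000
  f(c_1) = f(1.540000) = -0.628400
  f(a) × f(c) ≥ 0, new interval: [1.540000, 2.120000]
Iteration 2:
  c_2 = (1.540000 + 2.120000)/2 = 1.830000
  f(c_2) = f(1.830000) = 0.348900
  f(a) × f(c) < 0, new interval: [1.540000, 1.830000]

After 2 iteration(s), the approximation is c_2 = 1.830000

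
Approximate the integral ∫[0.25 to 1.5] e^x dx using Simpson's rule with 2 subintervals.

f(x) = e^x
a = 0.25, b = 1.5, n = 2
h = (b - a)/n = 0.625000

Simpson's rule: (h/3)[f(x₀) + 4f(x₁) + 2f(x₂) + ... + f(xₙ)]

x_0 = 0.2500, f(x_0) = 1.284025, coefficient = 1
x_1 = 0.8750, f(x_1) = 2.398875, coefficient = 4
x_2 = 1.5000, f(x_2) = 4.481689, coefficient = 1

I ≈ (0.625000/3) × 15.361216 = 3.200253
Exact value: 3.197664
Error: 0.002590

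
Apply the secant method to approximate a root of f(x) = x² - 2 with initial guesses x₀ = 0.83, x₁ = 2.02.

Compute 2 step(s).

f(x) = x² - 2
x₀ = 0.83, x₁ = 2.02

Secant formula: x_{n+1} = x_n - f(x_n)(x_n - x_{n-1})/(f(x_n) - f(x_{n-1}))

Iteration 1:
  f(0.830000) = -1.311100
  f(2.020000) = 2.080400
  x_2 = 2.020000 - 2.080400×(2.020000 - 0.830000)/(2.080400 - (-1.311100))
       = 1.290035
Iteration 2:
  f(2.020000) = 2.080400
  f(1.290035) = -0.335809
  x_3 = 1.290035 - (-0.335809)×(1.290035 - 2.020000)/(-0.335809 - 2.080400)
       = 1.391487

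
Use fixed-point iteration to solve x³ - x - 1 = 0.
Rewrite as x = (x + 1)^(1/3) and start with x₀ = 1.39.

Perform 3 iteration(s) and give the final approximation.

Equation: x³ - x - 1 = 0
Fixed-point form: x = (x + 1)^(1/3)
x₀ = 1.39

x_1 = g(1.390000) = 1.337004
x_2 = g(1.337004) = 1.327048
x_3 = g(1.327048) = 1.325160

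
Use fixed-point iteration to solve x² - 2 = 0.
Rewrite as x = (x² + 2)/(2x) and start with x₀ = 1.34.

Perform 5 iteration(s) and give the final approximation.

Equation: x² - 2 = 0
Fixed-point form: x = (x² + 2)/(2x)
x₀ = 1.34

x_1 = g(1.340000) = 1.416269
x_2 = g(1.416269) = 1.414215
x_3 = g(1.414215) = 1.414214
x_4 = g(1.414214) = 1.414214
x_5 = g(1.414214) = 1.414214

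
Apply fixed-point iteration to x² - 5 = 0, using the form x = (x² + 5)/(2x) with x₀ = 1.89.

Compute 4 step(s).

Equation: x² - 5 = 0
Fixed-point form: x = (x² + 5)/(2x)
x₀ = 1.89

x_1 = g(1.890000) = 2.267751
x_2 = g(2.267751) = 2.236289
x_3 = g(2.236289) = 2.236068
x_4 = g(2.236068) = 2.236068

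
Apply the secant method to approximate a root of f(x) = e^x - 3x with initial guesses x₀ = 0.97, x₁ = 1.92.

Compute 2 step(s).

f(x) = e^x - 3x
x₀ = 0.97, x₁ = 1.92

Secant formula: x_{n+1} = x_n - f(x_n)(x_n - x_{n-1})/(f(x_n) - f(x_{n-1}))

Iteration 1:
  f(0.970000) = -0.272056
  f(1.920000) = 1.060958
  x_2 = 1.920000 - 1.060958×(1.920000 - 0.970000)/(1.060958 - (-0.272056))
       = 1.163886
Iteration 2:
  f(1.920000) = 1.060958
  f(1.163886) = -0.289305
  x_3 = 1.163886 - (-0.289305)×(1.163886 - 1.920000)/(-0.289305 - 1.060958)
       = 1.325889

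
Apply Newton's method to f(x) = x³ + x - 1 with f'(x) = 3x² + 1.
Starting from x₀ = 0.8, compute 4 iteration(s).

f(x) = x³ + x - 1
f'(x) = 3x² + 1
x₀ = 0.8

Newton-Raphson formula: x_{n+1} = x_n - f(x_n)/f'(x_n)

Iteration 1:
  f(0.800000) = 0.312000
  f'(0.800000) = 2.920000
  x_1 = 0.800000 - 0.312000/2.920000 = 0.693151
Iteration 2:
  f(0.693151) = 0.026180
  f'(0.693151) = 2.441374
  x_2 = 0.693151 - 0.026180/2.441374 = 0.682427
Iteration 3:
  f(0.682427) = 0.000238
  f'(0.682427) = 2.397120
  x_3 = 0.682427 - 0.000238/2.397120 = 0.682328
Iteration 4:
  f(0.682328) = 0.000000
  f'(0.682328) = 2.396714
  x_4 = 0.682328 - 0.000000/2.396714 = 0.682328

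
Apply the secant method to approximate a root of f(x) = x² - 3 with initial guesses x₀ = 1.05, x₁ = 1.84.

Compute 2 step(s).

f(x) = x² - 3
x₀ = 1.05, x₁ = 1.84

Secant formula: x_{n+1} = x_n - f(x_n)(x_n - x_{n-1})/(f(x_n) - f(x_{n-1}))

Iteration 1:
  f(1.050000) = -1.897500
  f(1.840000) = 0.385600
  x_2 = 1.840000 - 0.385600×(1.840000 - 1.050000)/(0.385600 - (-1.897500))
       = 1.706574
Iteration 2:
  f(1.840000) = 0.385600
  f(1.706574) = -0.087604
  x_3 = 1.706574 - (-0.087604)×(1.706574 - 1.840000)/(-0.087604 - 0.385600)
       = 1.731275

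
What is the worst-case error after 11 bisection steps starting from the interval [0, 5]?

Bisection error bound: |error| ≤ (b-a)/2^n
|error| ≤ (5 - 0)/2^11 = 5/2^11
|error| ≤ 0.0024414062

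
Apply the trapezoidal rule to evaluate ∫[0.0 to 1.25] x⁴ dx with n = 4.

f(x) = x⁴
a = 0.0, b = 1.25, n = 4
h = (b - a)/n = 0.312500

Trapezoidal rule: (h/2)[f(x₀) + 2f(x₁) + 2f(x₂) + ... + f(xₙ)]

x_0 = 0.0000, f(x_0) = 0.000000, coefficient = 1
x_1 = 0.3125, f(x_1) = 0.009537, coefficient = 2
x_2 = 0.6250, f(x_2) = 0.152588, coefficient = 2
x_3 = 0.9375, f(x_3) = 0.772476, coefficient = 2
x_4 = 1.2500, f(x_4) = 2.441406, coefficient = 1

I ≈ (0.312500/2) × 4.310608 = 0.673532
Exact value: 0.610352
Error: 0.063181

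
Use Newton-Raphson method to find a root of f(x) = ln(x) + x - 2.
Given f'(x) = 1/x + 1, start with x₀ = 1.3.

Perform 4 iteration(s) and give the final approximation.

f(x) = ln(x) + x - 2
f'(x) = 1/x + 1
x₀ = 1.3

Newton-Raphson formula: x_{n+1} = x_n - f(x_n)/f'(x_n)

Iteration 1:
  f(1.300000) = -0.437636
  f'(1.300000) = 1.769231
  x_1 = 1.300000 - (-0.437636)/1.769231 = 1.547359
Iteration 2:
  f(1.547359) = -0.016091
  f'(1.547359) = 1.646262
  x_2 = 1.547359 - (-0.016091)/1.646262 = 1.557134
Iteration 3:
  f(1.557134) = -0.000020
  f'(1.557134) = 1.642206
  x_3 = 1.557134 - (-0.000020)/1.642206 = 1.557146
Iteration 4:
  f(1.557146) = 0.000000
  f'(1.557146) = 1.642201
  x_4 = 1.557146 - 0.000000/1.642201 = 1.557146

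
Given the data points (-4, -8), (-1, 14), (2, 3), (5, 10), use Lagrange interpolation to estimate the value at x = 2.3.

Lagrange interpolation formula:
P(x) = Σ yᵢ × Lᵢ(x)
where Lᵢ(x) = Π_{j≠i} (x - xⱼ)/(xᵢ - xⱼ)

L_0(2.3) = (2.3 - (-1))/(-4 - (-1)) × (2.3 - 2)/(-4 - 2) × (2.3 - 5)/(-4 - 5) = 0.016500
L_1(2.3) = (2.3 - (-4))/(-1 - (-4)) × (2.3 - 2)/(-1 - 2) × (2.3 - 5)/(-1 - 5) = -0.094500
L_2(2.3) = (2.3 - (-4))/(2 - (-4)) × (2.3 - (-1))/(2 - (-1)) × (2.3 - 5)/(2 - 5) = 1.039500
L_3(2.3) = (2.3 - (-4))/(5 - (-4)) × (2.3 - (-1))/(5 - (-1)) × (2.3 - 2)/(5 - 2) = 0.038500

P(2.3) = (-8)×L_0(2.3) + 14×L_1(2.3) + 3×L_2(2.3) + 10×L_3(2.3)
P(2.3) = 2.048500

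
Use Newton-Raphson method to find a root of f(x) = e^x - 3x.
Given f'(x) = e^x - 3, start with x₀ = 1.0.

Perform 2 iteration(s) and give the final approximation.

f(x) = e^x - 3x
f'(x) = e^x - 3
x₀ = 1.0

Newton-Raphson formula: x_{n+1} = x_n - f(x_n)/f'(x_n)

Iteration 1:
  f(1.000000) = -0.281718
  f'(1.000000) = -0.281718
  x_1 = 1.000000 - (-0.281718)/(-0.281718) = 0.000000
Iteration 2:
  f(0.000000) = 1.000000
  f'(0.000000) = -2.000000
  x_2 = 0.000000 - 1.000000/(-2.000000) = 0.500000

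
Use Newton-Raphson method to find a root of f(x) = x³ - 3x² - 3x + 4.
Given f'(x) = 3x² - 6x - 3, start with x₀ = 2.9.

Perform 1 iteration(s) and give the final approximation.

f(x) = x³ - 3x² - 3x + 4
f'(x) = 3x² - 6x - 3
x₀ = 2.9

Newton-Raphson formula: x_{n+1} = x_n - f(x_n)/f'(x_n)

Iteration 1:
  f(2.900000) = -5.541000
  f'(2.900000) = 4.830000
  x_1 = 2.900000 - (-5.541000)/4.830000 = 4.047205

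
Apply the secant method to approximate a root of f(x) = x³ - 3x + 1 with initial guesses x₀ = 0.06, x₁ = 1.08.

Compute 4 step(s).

f(x) = x³ - 3x + 1
x₀ = 0.06, x₁ = 1.08

Secant formula: x_{n+1} = x_n - f(x_n)(x_n - x_{n-1})/(f(x_n) - f(x_{n-1}))

Iteration 1:
  f(0.060000) = 0.820216
  f(1.080000) = -0.980288
  x_2 = 1.080000 - (-0.980288)×(1.080000 - 0.060000)/(-0.980288 - 0.820216)
       = 0.524659
Iteration 2:
  f(1.080000) = -0.980288
  f(0.524659) = -0.429556
  x_3 = 0.524659 - (-0.429556)×(0.524659 - 1.080000)/(-0.429556 - (-0.980288))
       = 0.091509
Iteration 3:
  f(0.524659) = -0.429556
  f(0.091509) = 0.726240
  x_4 = 0.091509 - 0.726240×(0.091509 - 0.524659)/(0.726240 - (-0.429556))
       = 0.363677
Iteration 4:
  f(0.091509) = 0.726240
  f(0.363677) = -0.042931
  x_5 = 0.363677 - (-0.042931)×(0.363677 - 0.091509)/(-0.042931 - 0.726240)
       = 0.348486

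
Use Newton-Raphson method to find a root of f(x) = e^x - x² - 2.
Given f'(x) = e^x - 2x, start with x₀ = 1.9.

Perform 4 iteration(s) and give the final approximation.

f(x) = e^x - x² - 2
f'(x) = e^x - 2x
x₀ = 1.9

Newton-Raphson formula: x_{n+1} = x_n - f(x_n)/f'(x_n)

Iteration 1:
  f(1.900000) = 1.075894
  f'(1.900000) = 2.885894
  x_1 = 1.900000 - 1.075894/2.885894 = 1.527189
Iteration 2:
  f(1.527189) = 0.272906
  f'(1.527189) = 1.550834
  x_2 = 1.527189 - 0.272906/1.550834 = 1.351215
Iteration 3:
  f(1.351215) = 0.036333
  f'(1.351215) = 1.159684
  x_3 = 1.351215 - 0.036333/1.159684 = 1.319885
Iteration 4:
  f(1.319885) = 0.000894
  f'(1.319885) = 1.103221
  x_4 = 1.319885 - 0.000894/1.103221 = 1.319074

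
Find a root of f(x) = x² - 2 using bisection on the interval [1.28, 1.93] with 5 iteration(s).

f(x) = x² - 2
Initial interval: [1.28, 1.93]

Iteration 1:
  c_1 = (1.280000 + 1.930000)/2 = 1.605000
  f(c_1) = f(1.605000) = 0.576025
  f(a) × f(c) < 0, new interval: [1.280000, 1.605000]
Iteration 2:
  c_2 = (1.280000 + 1.605000)/2 = 1.442500
  f(c_2) = f(1.442500) = 0.080806
  f(a) × f(c) < 0, new interval: [1.280000, 1.442500]
Iteration 3:
  c_3 = (1.280000 + 1.442500)/2 = 1.361250
  f(c_3) = f(1.361250) = -0.146998
  f(a) × f(c) ≥ 0, new interval: [1.361250, 1.442500]
Iteration 4:
  c_4 = (1.361250 + 1.442500)/2 = 1.401875
  f(c_4) = f(1.401875) = -0.034746
  f(a) × f(c) ≥ 0, new interval: [1.401875, 1.442500]
Iteration 5:
  c_5 = (1.401875 + 1.442500)/2 = 1.422187
  f(c_5) = f(1.422187) = 0.022617
  f(a) × f(c) < 0, new interval: [1.401875, 1.422187]

After 5 iteration(s), the approximation is c_5 = 1.422187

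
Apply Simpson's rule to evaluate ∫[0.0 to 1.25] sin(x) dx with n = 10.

f(x) = sin(x)
a = 0.0, b = 1.25, n = 10
h = (b - a)/n = 0.125000

Simpson's rule: (h/3)[f(x₀) + 4f(x₁) + 2f(x₂) + ... + f(xₙ)]

x_0 = 0.0000, f(x_0) = 0.000000, coefficient = 1
x_1 = 0.1250, f(x_1) = 0.124675, coefficient = 4
x_2 = 0.2500, f(x_2) = 0.247404, coefficient = 2
x_3 = 0.3750, f(x_3) = 0.366273, coefficient = 4
x_4 = 0.5000, f(x_4) = 0.479426, coefficient = 2
x_5 = 0.6250, f(x_5) = 0.585097, coefficient = 4
x_6 = 0.7500, f(x_6) = 0.681639, coefficient = 2
x_7 = 0.8750, f(x_7) = 0.767544, coefficient = 4
x_8 = 1.0000, f(x_8) = 0.841471, coefficient = 2
x_9 = 1.1250, f(x_9) = 0.902268, coefficient = 4
x_10 = 1.2500, f(x_10) = 0.948985, coefficient = 1

I ≈ (0.125000/3) × 16.432286 = 0.684679
Exact value: 0.684678
Error: 0.000001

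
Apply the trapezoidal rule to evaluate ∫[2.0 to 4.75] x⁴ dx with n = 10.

f(x) = x⁴
a = 2.0, b = 4.75, n = 10
h = (b - a)/n = 0.275000

Trapezoidal rule: (h/2)[f(x₀) + 2f(x₁) + 2f(x₂) + ... + f(xₙ)]

x_0 = 2.0000, f(x_0) = 16.000000, coefficient = 1
x_1 = 2.2750, f(x_1) = 26.787094, coefficient = 2
x_2 = 2.5500, f(x_2) = 42.282506, coefficient = 2
x_3 = 2.8250, f(x_3) = 63.690375, coefficient = 2
x_4 = 3.1000, f(x_4) = 92.352100, coefficient = 2
x_5 = 3.3750, f(x_5) = 129.746338, coefficient = 2
x_6 = 3.6500, f(x_6) = 177.489006, coefficient = 2
x_7 = 3.9250, f(x_7) = 237.333282, coefficient = 2
x_8 = 4.2000, f(x_8) = 311.169600, coefficient = 2
x_9 = 4.4750, f(x_9) = 401.025657, coefficient = 2
x_10 = 4.7500, f(x_10) = 509.066406, coefficient = 1

I ≈ (0.275000/2) × 3488.818323 = 479.712519
Exact value: 477.213086
Error: 2.499433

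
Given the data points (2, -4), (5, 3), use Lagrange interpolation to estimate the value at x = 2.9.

Lagrange interpolation formula:
P(x) = Σ yᵢ × Lᵢ(x)
where Lᵢ(x) = Π_{j≠i} (x - xⱼ)/(xᵢ - xⱼ)

L_0(2.9) = (2.9 - 5)/(2 - 5) = 0.700000
L_1(2.9) = (2.9 - 2)/(5 - 2) = 0.300000

P(2.9) = (-4)×L_0(2.9) + 3×L_1(2.9)
P(2.9) = -1.900000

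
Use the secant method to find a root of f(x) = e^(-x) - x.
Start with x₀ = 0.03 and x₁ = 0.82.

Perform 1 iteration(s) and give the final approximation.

f(x) = e^(-x) - x
x₀ = 0.03, x₁ = 0.82

Secant formula: x_{n+1} = x_n - f(x_n)(x_n - x_{n-1})/(f(x_n) - f(x_{n-1}))

Iteration 1:
  f(0.030000) = 0.940446
  f(0.820000) = -0.379568
  x_2 = 0.820000 - (-0.379568)×(0.820000 - 0.030000)/(-0.379568 - 0.940446)
       = 0.592836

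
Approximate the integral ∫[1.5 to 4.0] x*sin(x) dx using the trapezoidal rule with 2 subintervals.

f(x) = x*sin(x)
a = 1.5, b = 4.0, n = 2
h = (b - a)/n = 1.250000

Trapezoidal rule: (h/2)[f(x₀) + 2f(x₁) + 2f(x₂) + ... + f(xₙ)]

x_0 = 1.5000, f(x_0) = 1.496242, coefficient = 1
x_1 = 2.7500, f(x_1) = 1.049568, coefficient = 2
x_2 = 4.0000, f(x_2) = -3.027210, coefficient = 1

I ≈ (1.250000/2) × 0.568168 = 0.355105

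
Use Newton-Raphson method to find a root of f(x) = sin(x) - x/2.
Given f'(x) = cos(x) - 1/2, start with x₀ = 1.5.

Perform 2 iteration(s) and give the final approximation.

f(x) = sin(x) - x/2
f'(x) = cos(x) - 1/2
x₀ = 1.5

Newton-Raphson formula: x_{n+1} = x_n - f(x_n)/f'(x_n)

Iteration 1:
  f(1.500000) = 0.247495
  f'(1.500000) = -0.429263
  x_1 = 1.500000 - 0.247495/(-0.429263) = 2.076558
Iteration 2:
  f(2.076558) = -0.163473
  f'(2.076558) = -0.984474
  x_2 = 2.076558 - (-0.163473)/(-0.984474) = 1.910507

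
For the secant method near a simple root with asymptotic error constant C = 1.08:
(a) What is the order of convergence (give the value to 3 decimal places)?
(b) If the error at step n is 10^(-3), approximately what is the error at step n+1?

(a) Secant method has superlinear convergence with order φ = (1+√5)/2 ≈ 1.618.
    This means |e_{n+1}| ≈ C|e_n|^1.618.

(b) With |e_n| = 10^(-3) and C = 1.08:
    |e_{n+1}| ≈ 1.08 × (10^(-3))^1.618 = 1.08 × 10^(-4.85)

(a) ≈ 1.618 (golden ratio); (b) |e_{n+1}| ≈ 1.511e-05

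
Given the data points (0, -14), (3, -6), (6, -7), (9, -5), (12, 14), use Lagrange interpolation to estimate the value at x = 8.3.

Lagrange interpolation formula:
P(x) = Σ yᵢ × Lᵢ(x)
where Lᵢ(x) = Π_{j≠i} (x - xⱼ)/(xᵢ - xⱼ)

L_0(8.3) = (8.3 - 3)/(0 - 3) × (8.3 - 6)/(0 - 6) × (8.3 - 9)/(0 - 9) × (8.3 - 12)/(0 - 12) = 0.016241
L_1(8.3) = (8.3 - 0)/(3 - 0) × (8.3 - 6)/(3 - 6) × (8.3 - 9)/(3 - 9) × (8.3 - 12)/(3 - 12) = -0.101735
L_2(8.3) = (8.3 - 0)/(6 - 0) × (8.3 - 3)/(6 - 3) × (8.3 - 9)/(6 - 9) × (8.3 - 12)/(6 - 12) = 0.351648
L_3(8.3) = (8.3 - 0)/(9 - 0) × (8.3 - 3)/(9 - 3) × (8.3 - 6)/(9 - 6) × (8.3 - 12)/(9 - 12) = 0.770278
L_4(8.3) = (8.3 - 0)/(12 - 0) × (8.3 - 3)/(12 - 3) × (8.3 - 6)/(12 - 6) × (8.3 - 9)/(12 - 9) = -0.036432

P(8.3) = (-14)×L_0(8.3) + (-6)×L_1(8.3) + (-7)×L_2(8.3) + (-5)×L_3(8.3) + 14×L_4(8.3)
P(8.3) = -6.439938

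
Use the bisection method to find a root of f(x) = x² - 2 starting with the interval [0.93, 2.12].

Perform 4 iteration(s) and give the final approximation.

f(x) = x² - 2
Initial interval: [0.93, 2.12]

Iteration 1:
  c_1 = (0.930000 + 2.120000)/2 = 1.525000
  f(c_1) = f(1.525000) = 0.325625
  f(a) × f(c) < 0, new interval: [0.930000, 1.525000]
Iteration 2:
  c_2 = (0.930000 + 1.525000)/2 = 1.227500
  f(c_2) = f(1.227500) = -0.493244
  f(a) × f(c) ≥ 0, new interval: [1.227500, 1.525000]
Iteration 3:
  c_3 = (1.227500 + 1.525000)/2 = 1.376250
  f(c_3) = f(1.376250) = -0.105936
  f(a) × f(c) ≥ 0, new interval: [1.376250, 1.525000]
Iteration 4:
  c_4 = (1.376250 + 1.525000)/2 = 1.450625
  f(c_4) = f(1.450625) = 0.104313
  f(a) × f(c) < 0, new interval: [1.376250, 1.450625]

After 4 iteration(s), the approximation is c_4 = 1.450625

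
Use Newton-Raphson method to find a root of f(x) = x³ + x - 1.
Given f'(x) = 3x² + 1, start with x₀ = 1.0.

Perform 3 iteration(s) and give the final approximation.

f(x) = x³ + x - 1
f'(x) = 3x² + 1
x₀ = 1.0

Newton-Raphson formula: x_{n+1} = x_n - f(x_n)/f'(x_n)

Iteration 1:
  f(1.000000) = 1.000000
  f'(1.000000) = 4.000000
  x_1 = 1.000000 - 1.000000/4.000000 = 0.750000
Iteration 2:
  f(0.750000) = 0.171875
  f'(0.750000) = 2.687500
  x_2 = 0.750000 - 0.171875/2.687500 = 0.686047
Iteration 3:
  f(0.686047) = 0.008941
  f'(0.686047) = 2.411979
  x_3 = 0.686047 - 0.008941/2.411979 = 0.682340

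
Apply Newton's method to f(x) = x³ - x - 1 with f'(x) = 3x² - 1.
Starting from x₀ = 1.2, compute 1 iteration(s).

f(x) = x³ - x - 1
f'(x) = 3x² - 1
x₀ = 1.2

Newton-Raphson formula: x_{n+1} = x_n - f(x_n)/f'(x_n)

Iteration 1:
  f(1.200000) = -0.472000
  f'(1.200000) = 3.320000
  x_1 = 1.200000 - (-0.472000)/3.320000 = 1.342169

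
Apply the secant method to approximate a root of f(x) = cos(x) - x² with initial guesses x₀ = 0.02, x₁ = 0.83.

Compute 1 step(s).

f(x) = cos(x) - x²
x₀ = 0.02, x₁ = 0.83

Secant formula: x_{n+1} = x_n - f(x_n)(x_n - x_{n-1})/(f(x_n) - f(x_{n-1}))

Iteration 1:
  f(0.020000) = 0.999400
  f(0.830000) = -0.014024
  x_2 = 0.830000 - (-0.014024)×(0.830000 - 0.020000)/(-0.014024 - 0.999400)
       = 0.818791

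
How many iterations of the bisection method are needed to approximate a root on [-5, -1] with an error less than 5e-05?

We need (b-a)/2^n ≤ 5e-05
(-1 - (-5))/2^n ≤ 5e-05
4/2^n ≤ 5e-05
2^n ≥ 80000
n ≥ log₂(80000) = 16.29
n ≥ 17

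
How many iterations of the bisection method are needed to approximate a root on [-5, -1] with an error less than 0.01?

We need (b-a)/2^n ≤ 0.01
(-1 - (-5))/2^n ≤ 0.01
4/2^n ≤ 0.01
2^n ≥ 400
n ≥ log₂(400) = 8.64
n ≥ 9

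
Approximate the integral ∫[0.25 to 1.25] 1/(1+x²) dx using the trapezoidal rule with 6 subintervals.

f(x) = 1/(1+x²)
a = 0.25, b = 1.25, n = 6
h = (b - a)/n = 0.166667

Trapezoidal rule: (h/2)[f(x₀) + 2f(x₁) + 2f(x₂) + ... + f(xₙ)]

x_0 = 0.2500, f(x_0) = 0.941176, coefficient = 1
x_1 = 0.4167, f(x_1) = 0.852071, coefficient = 2
x_2 = 0.5833, f(x_2) = 0.746114, coefficient = 2
x_3 = 0.7500, f(x_3) = 0.640000, coefficient = 2
x_4 = 0.9167, f(x_4) = 0.543396, coefficient = 2
x_5 = 1.0833, f(x_5) = 0.460064, coefficient = 2
x_6 = 1.2500, f(x_6) = 0.390244, coefficient = 1

I ≈ (0.166667/2) × 7.814711 = 0.651226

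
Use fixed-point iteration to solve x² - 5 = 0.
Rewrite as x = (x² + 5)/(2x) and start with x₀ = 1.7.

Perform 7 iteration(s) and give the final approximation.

Equation: x² - 5 = 0
Fixed-point form: x = (x² + 5)/(2x)
x₀ = 1.7

x_1 = g(1.700000) = 2.320588
x_2 = g(2.320588) = 2.237607
x_3 = g(2.237607) = 2.236069
x_4 = g(2.236069) = 2.236068
x_5 = g(2.236068) = 2.236068
x_6 = g(2.236068) = 2.236068
x_7 = g(2.236068) = 2.236068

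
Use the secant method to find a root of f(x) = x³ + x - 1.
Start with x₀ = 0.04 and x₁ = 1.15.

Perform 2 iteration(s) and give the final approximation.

f(x) = x³ + x - 1
x₀ = 0.04, x₁ = 1.15

Secant formula: x_{n+1} = x_n - f(x_n)(x_n - x_{n-1})/(f(x_n) - f(x_{n-1}))

Iteration 1:
  f(0.040000) = -0.959936
  f(1.150000) = 1.670875
  x_2 = 1.150000 - 1.670875×(1.150000 - 0.040000)/(1.670875 - (-0.959936))
       = 0.445019
Iteration 2:
  f(1.150000) = 1.670875
  f(0.445019) = -0.466848
  x_3 = 0.445019 - (-0.466848)×(0.445019 - 1.150000)/(-0.466848 - 1.670875)
       = 0.598977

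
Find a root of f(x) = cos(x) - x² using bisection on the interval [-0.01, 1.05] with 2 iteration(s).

f(x) = cos(x) - x²
Initial interval: [-0.01, 1.05]

Iteration 1:
  c_1 = (-0.010000 + 1.050000)/2 = 0.520000
  f(c_1) = f(0.520000) = 0.597419
  f(a) × f(c) ≥ 0, new interval: [0.520000, 1.050000]
Iteration 2:
  c_2 = (0.520000 + 1.050000)/2 = 0.785000
  f(c_2) = f(0.785000) = 0.091163
  f(a) × f(c) ≥ 0, new interval: [0.785000, 1.050000]

After 2 iteration(s), the approximation is c_2 = 0.785000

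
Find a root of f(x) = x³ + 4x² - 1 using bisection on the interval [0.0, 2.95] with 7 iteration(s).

f(x) = x³ + 4x² - 1
Initial interval: [0.0, 2.95]

Iteration 1:
  c_1 = (0.000000 + 2.950000)/2 = 1.475000
  f(c_1) = f(1.475000) = 10.911547
  f(a) × f(c) < 0, new interval: [0.000000, 1.475000]
Iteration 2:
  c_2 = (0.000000 + 1.475000)/2 = 0.737500
  f(c_2) = f(0.737500) = 1.576756
  f(a) × f(c) < 0, new interval: [0.000000, 0.737500]
Iteration 3:
  c_3 = (0.000000 + 0.737500)/2 = 0.368750
  f(c_3) = f(0.368750) = -0.405952
  f(a) × f(c) ≥ 0, new interval: [0.368750, 0.737500]
Iteration 4:
  c_4 = (0.368750 + 0.737500)/2 = 0.553125
  f(c_4) = f(0.553125) = 0.393016
  f(a) × f(c) < 0, new interval: [0.368750, 0.553125]
Iteration 5:
  c_5 = (0.368750 + 0.553125)/2 = 0.460938
  f(c_5) = f(0.460938) = -0.052214
  f(a) × f(c) ≥ 0, new interval: [0.460938, 0.553125]
Iteration 6:
  c_6 = (0.460938 + 0.553125)/2 = 0.507031
  f(c_6) = f(0.507031) = 0.158671
  f(a) × f(c) < 0, new interval: [0.460938, 0.507031]
Iteration 7:
  c_7 = (0.460938 + 0.507031)/2 = 0.483984
  f(c_7) = f(0.483984) = 0.050332
  f(a) × f(c) < 0, new interval: [0.460938, 0.483984]

After 7 iteration(s), the approximation is c_7 = 0.483984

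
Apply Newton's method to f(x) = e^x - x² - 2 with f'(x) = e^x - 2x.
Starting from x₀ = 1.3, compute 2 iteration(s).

f(x) = e^x - x² - 2
f'(x) = e^x - 2x
x₀ = 1.3

Newton-Raphson formula: x_{n+1} = x_n - f(x_n)/f'(x_n)

Iteration 1:
  f(1.300000) = -0.020703
  f'(1.300000) = 1.069297
  x_1 = 1.300000 - (-0.020703)/1.069297 = 1.319362
Iteration 2:
  f(1.319362) = 0.000317
  f'(1.319362) = 1.102309
  x_2 = 1.319362 - 0.000317/1.102309 = 1.319074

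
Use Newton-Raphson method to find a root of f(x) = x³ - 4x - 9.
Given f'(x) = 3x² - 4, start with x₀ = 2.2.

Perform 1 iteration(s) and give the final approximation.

f(x) = x³ - 4x - 9
f'(x) = 3x² - 4
x₀ = 2.2

Newton-Raphson formula: x_{n+1} = x_n - f(x_n)/f'(x_n)

Iteration 1:
  f(2.200000) = -7.152000
  f'(2.200000) = 10.520000
  x_1 = 2.200000 - (-7.152000)/10.520000 = 2.879848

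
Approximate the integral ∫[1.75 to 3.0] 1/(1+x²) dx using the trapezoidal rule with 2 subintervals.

f(x) = 1/(1+x²)
a = 1.75, b = 3.0, n = 2
h = (b - a)/n = 0.625000

Trapezoidal rule: (h/2)[f(x₀) + 2f(x₁) + 2f(x₂) + ... + f(xₙ)]

x_0 = 1.7500, f(x_0) = 0.246154, coefficient = 1
x_1 = 2.3750, f(x_1) = 0.150588, coefficient = 2
x_2 = 3.0000, f(x_2) = 0.100000, coefficient = 1

I ≈ (0.625000/2) × 0.647330 = 0.202291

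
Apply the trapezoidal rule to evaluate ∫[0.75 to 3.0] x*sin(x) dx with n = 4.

f(x) = x*sin(x)
a = 0.75, b = 3.0, n = 4
h = (b - a)/n = 0.562500

Trapezoidal rule: (h/2)[f(x₀) + 2f(x₁) + 2f(x₂) + ... + f(xₙ)]

x_0 = 0.7500, f(x_0) = 0.511229, coefficient = 1
x_1 = 1.3125, f(x_1) = 1.268960, coefficient = 2
x_2 = 1.8750, f(x_2) = 1.788911, coefficient = 2
x_3 = 2.4375, f(x_3) = 1.577897, coefficient = 2
x_4 = 3.0000, f(x_4) = 0.423360, coefficient = 1

I ≈ (0.562500/2) × 10.206125 = 2.870473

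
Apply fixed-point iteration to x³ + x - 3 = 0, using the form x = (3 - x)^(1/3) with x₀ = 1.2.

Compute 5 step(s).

Equation: x³ + x - 3 = 0
Fixed-point form: x = (3 - x)^(1/3)
x₀ = 1.2

x_1 = g(1.200000) = 1.216440
x_2 = g(1.216440) = 1.212726
x_3 = g(1.212726) = 1.213567
x_4 = g(1.213567) = 1.213377
x_5 = g(1.213377) = 1.213420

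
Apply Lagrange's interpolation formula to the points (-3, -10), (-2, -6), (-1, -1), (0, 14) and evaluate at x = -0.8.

Lagrange interpolation formula:
P(x) = Σ yᵢ × Lᵢ(x)
where Lᵢ(x) = Π_{j≠i} (x - xⱼ)/(xᵢ - xⱼ)

L_0(-0.8) = (-0.8 - (-2))/(-3 - (-2)) × (-0.8 - (-1))/(-3 - (-1)) × (-0.8 - 0)/(-3 - 0) = 0.032000
L_1(-0.8) = (-0.8 - (-3))/(-2 - (-3)) × (-0.8 - (-1))/(-2 - (-1)) × (-0.8 - 0)/(-2 - 0) = -0.176000
L_2(-0.8) = (-0.8 - (-3))/(-1 - (-3)) × (-0.8 - (-2))/(-1 - (-2)) × (-0.8 - 0)/(-1 - 0) = 1.056000
L_3(-0.8) = (-0.8 - (-3))/(0 - (-3)) × (-0.8 - (-2))/(0 - (-2)) × (-0.8 - (-1))/(0 - (-1)) = 0.088000

P(-0.8) = (-10)×L_0(-0.8) + (-6)×L_1(-0.8) + (-1)×L_2(-0.8) + 14×L_3(-0.8)
P(-0.8) = 0.912000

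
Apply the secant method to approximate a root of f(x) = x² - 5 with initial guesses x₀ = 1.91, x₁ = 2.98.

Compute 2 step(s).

f(x) = x² - 5
x₀ = 1.91, x₁ = 2.98

Secant formula: x_{n+1} = x_n - f(x_n)(x_n - x_{n-1})/(f(x_n) - f(x_{n-1}))

Iteration 1:
  f(1.910000) = -1.351900
  f(2.980000) = 3.880400
  x_2 = 2.980000 - 3.880400×(2.980000 - 1.910000)/(3.880400 - (-1.351900))
       = 2.186462
Iteration 2:
  f(2.980000) = 3.880400
  f(2.186462) = -0.219383
  x_3 = 2.186462 - (-0.219383)×(2.186462 - 2.980000)/(-0.219383 - 3.880400)
       = 2.228925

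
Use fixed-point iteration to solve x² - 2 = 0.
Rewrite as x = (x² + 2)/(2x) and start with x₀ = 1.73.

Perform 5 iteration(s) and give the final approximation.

Equation: x² - 2 = 0
Fixed-point form: x = (x² + 2)/(2x)
x₀ = 1.73

x_1 = g(1.730000) = 1.443035
x_2 = g(1.443035) = 1.414501
x_3 = g(1.414501) = 1.414214
x_4 = g(1.414214) = 1.414214
x_5 = g(1.414214) = 1.414214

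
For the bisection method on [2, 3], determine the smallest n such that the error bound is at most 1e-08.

We need (b-a)/2^n ≤ 1e-08
(3 - 2)/2^n ≤ 1e-08
1/2^n ≤ 1e-08
2^n ≥ 100000000
n ≥ log₂(100000000) = 26.58
n ≥ 27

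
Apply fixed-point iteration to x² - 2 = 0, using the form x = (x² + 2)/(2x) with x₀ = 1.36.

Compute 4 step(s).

Equation: x² - 2 = 0
Fixed-point form: x = (x² + 2)/(2x)
x₀ = 1.36

x_1 = g(1.360000) = 1.415294
x_2 = g(1.415294) = 1.414214
x_3 = g(1.414214) = 1.414214
x_4 = g(1.414214) = 1.414214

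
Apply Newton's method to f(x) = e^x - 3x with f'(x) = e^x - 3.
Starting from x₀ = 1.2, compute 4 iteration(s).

f(x) = e^x - 3x
f'(x) = e^x - 3
x₀ = 1.2

Newton-Raphson formula: x_{n+1} = x_n - f(x_n)/f'(x_n)

Iteration 1:
  f(1.200000) = -0.279883
  f'(1.200000) = 0.320117
  x_1 = 1.200000 - (-0.279883)/0.320117 = 2.074315
Iteration 2:
  f(2.074315) = 1.736148
  f'(2.074315) = 4.959094
  x_2 = 2.074315 - 1.736148/4.959094 = 1.724221
Iteration 3:
  f(1.724221) = 0.435488
  f'(1.724221) = 2.608152
  x_3 = 1.724221 - 0.435488/2.608152 = 1.557249
Iteration 4:
  f(1.557249) = 0.074001
  f'(1.557249) = 1.745749
  x_4 = 1.557249 - 0.074001/1.745749 = 1.514860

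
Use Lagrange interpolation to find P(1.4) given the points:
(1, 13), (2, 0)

Lagrange interpolation formula:
P(x) = Σ yᵢ × Lᵢ(x)
where Lᵢ(x) = Π_{j≠i} (x - xⱼ)/(xᵢ - xⱼ)

L_0(1.4) = (1.4 - 2)/(1 - 2) = 0.600000
L_1(1.4) = (1.4 - 1)/(2 - 1) = 0.400000

P(1.4) = 13×L_0(1.4) + 0×L_1(1.4)
P(1.4) = 7.800000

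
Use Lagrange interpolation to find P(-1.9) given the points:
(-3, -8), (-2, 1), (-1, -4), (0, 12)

Lagrange interpolation formula:
P(x) = Σ yᵢ × Lᵢ(x)
where Lᵢ(x) = Π_{j≠i} (x - xⱼ)/(xᵢ - xⱼ)

L_0(-1.9) = (-1.9 - (-2))/(-3 - (-2)) × (-1.9 - (-1))/(-3 - (-1)) × (-1.9 - 0)/(-3 - 0) = -0.028500
L_1(-1.9) = (-1.9 - (-3))/(-2 - (-3)) × (-1.9 - (-1))/(-2 - (-1)) × (-1.9 - 0)/(-2 - 0) = 0.940500
L_2(-1.9) = (-1.9 - (-3))/(-1 - (-3)) × (-1.9 - (-2))/(-1 - (-2)) × (-1.9 - 0)/(-1 - 0) = 0.104500
L_3(-1.9) = (-1.9 - (-3))/(0 - (-3)) × (-1.9 - (-2))/(0 - (-2)) × (-1.9 - (-1))/(0 - (-1)) = -0.016500

P(-1.9) = (-8)×L_0(-1.9) + 1×L_1(-1.9) + (-4)×L_2(-1.9) + 12×L_3(-1.9)
P(-1.9) = 0.552500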